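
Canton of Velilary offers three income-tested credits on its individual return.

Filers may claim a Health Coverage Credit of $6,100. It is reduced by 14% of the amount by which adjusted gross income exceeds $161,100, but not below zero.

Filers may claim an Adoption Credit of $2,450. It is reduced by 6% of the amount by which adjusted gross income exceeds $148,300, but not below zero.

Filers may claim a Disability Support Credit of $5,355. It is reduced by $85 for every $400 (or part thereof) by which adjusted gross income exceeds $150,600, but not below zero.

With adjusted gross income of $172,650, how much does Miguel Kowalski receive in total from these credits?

$6,067

Health Coverage Credit: 14% of the $11,550 excess over $161,100 is $1,617; credit = $6,100 − $1,617 = $4,483.
Adoption Credit: 6% of the $24,350 excess over $148,300 is $1,461; credit = $2,450 − $1,461 = $989.
Disability Support Credit: income exceeds $150,600 by $22,050, which is 56 full-or-partial $400 increments; reduction = 56 × $85 = $4,760, leaving $595.
Total: $4,483 + $989 + $595 = $6,067.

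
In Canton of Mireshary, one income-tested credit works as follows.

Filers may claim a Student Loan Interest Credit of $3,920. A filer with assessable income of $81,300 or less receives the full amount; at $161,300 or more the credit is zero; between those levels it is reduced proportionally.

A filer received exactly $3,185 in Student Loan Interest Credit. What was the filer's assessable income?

$96,300

$3,185 is 3,185/3,920 of the full $3,920, so 735/3,920 of the $80,000 range has been used: income = $81,300 + $80,000 × 735/3,920 = $96,300.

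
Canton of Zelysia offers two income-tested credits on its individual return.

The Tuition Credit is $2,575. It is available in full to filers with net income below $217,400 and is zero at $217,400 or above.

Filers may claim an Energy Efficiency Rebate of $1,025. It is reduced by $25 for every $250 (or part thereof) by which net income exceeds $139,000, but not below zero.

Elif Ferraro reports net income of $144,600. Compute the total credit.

$3,025

Tuition Credit: $144,600 is below the $217,400 cutoff, so the full $2,575 applies.
Energy Efficiency Rebate: income exceeds $139,000 by $5,600, which is 23 full-or-partial $250 increments; reduction = 23 × $25 = $575, leaving $450.
Total: $2,575 + $450 = $3,025.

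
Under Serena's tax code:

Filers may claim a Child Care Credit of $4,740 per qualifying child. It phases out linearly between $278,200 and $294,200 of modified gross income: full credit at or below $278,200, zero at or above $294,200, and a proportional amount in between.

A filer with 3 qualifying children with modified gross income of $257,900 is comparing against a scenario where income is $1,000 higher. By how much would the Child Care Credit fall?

$0

At $257,900 — base = 3 × $4,740 = $14,220. $257,900 is at or below the $278,200 threshold, so the full $14,220 applies.
At $258,900 — base = 3 × $4,740 = $14,220. $258,900 is at or below the $278,200 threshold, so the full $14,220 applies.
Lost: $14,220 − $14,220 = $0.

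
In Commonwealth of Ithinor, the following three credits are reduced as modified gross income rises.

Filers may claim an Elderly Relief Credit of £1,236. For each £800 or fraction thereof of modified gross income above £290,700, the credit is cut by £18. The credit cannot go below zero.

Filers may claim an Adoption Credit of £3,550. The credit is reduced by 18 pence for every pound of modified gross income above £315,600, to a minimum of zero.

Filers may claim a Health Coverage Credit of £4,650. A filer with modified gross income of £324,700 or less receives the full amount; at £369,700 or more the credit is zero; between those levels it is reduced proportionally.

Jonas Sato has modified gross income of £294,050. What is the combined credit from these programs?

£9,346

Elderly Relief Credit: income exceeds £290,700 by £3,350, which is 5 full-or-partial £800 increments; reduction = 5 × £18 = £90, leaving £1,146.
Adoption Credit: £294,050 is at or below the £315,600 threshold, so the full £3,550 applies.
Health Coverage Credit: £294,050 is at or below the £324,700 threshold, so the full £4,650 applies.
Total: £1,146 + £3,550 + £4,650 = £9,346.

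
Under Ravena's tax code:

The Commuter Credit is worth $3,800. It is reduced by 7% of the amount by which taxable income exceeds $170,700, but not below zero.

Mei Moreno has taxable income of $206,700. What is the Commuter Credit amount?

$1,280

Commuter Credit: 7% of the $36,000 excess over $170,700 is $2,520; credit = $3,800 − $2,520 = $1,280.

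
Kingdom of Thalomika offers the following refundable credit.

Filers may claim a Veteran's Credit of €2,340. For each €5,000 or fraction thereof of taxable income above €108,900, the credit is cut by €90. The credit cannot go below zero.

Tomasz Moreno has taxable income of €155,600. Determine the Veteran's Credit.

€1,440

Veteran's Credit: income exceeds €108,900 by €46,700, which is 10 full-or-partial €5,000 increments; reduction = 10 × €90 = €900, leaving €1,440.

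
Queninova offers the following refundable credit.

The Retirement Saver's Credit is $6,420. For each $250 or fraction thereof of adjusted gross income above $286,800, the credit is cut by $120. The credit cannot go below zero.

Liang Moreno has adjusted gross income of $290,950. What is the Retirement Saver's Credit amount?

Retirement Saver's Credit: income exceeds $286,800 by $4,150, which is 17 full-or-partial $250 increments; reduction = 17 × $120 = $2,040, leaving $4,380.

$4,380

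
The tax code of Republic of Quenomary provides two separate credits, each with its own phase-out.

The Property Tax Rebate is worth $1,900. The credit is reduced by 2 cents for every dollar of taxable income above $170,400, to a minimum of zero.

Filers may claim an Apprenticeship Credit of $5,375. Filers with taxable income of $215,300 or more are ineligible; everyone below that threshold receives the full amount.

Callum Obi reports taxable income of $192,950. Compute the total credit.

$6,824

Property Tax Rebate: 2% of the $22,550 excess over $170,400 is $451; credit = $1,900 − $451 = $1,449.
Apprenticeship Credit: $192,950 is below the $215,300 cutoff, so the full $5,375 applies.
Total: $1,449 + $5,375 = $6,824.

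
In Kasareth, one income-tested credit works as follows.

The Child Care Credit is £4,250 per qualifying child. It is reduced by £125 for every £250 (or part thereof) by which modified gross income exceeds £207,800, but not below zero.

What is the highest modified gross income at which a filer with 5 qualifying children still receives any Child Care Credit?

£250,050

Full credit = 5 × £4,250 = £21,250.
After 169 increments the reduction is 169 × £125 = £21,125, leaving £125; one more increment wipes it out. Increment 169 ends at excess 169 × £250 = £42,250, so the highest qualifying income is £207,800 + £42,250 = £250,050.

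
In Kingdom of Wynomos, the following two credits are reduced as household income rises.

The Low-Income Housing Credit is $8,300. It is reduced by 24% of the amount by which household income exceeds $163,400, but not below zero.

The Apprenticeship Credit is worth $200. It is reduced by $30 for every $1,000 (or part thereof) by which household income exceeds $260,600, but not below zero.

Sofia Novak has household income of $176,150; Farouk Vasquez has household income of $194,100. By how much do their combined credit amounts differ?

Sofia ($176,150): Low-Income Housing Credit: 24% of the $12,750 excess over $163,400 is $3,060; credit = $8,300 − $3,060 = $5,240. Apprenticeship Credit: $176,150 is at or below the $260,600 threshold, so the full $200 applies. total $5,240 + $200 = $5,440
Farouk ($194,100): Low-Income Housing Credit: 24% of the $30,700 excess over $163,400 is $7,368; credit = $8,300 − $7,368 = $932. Apprenticeship Credit: $194,100 is at or below the $260,600 threshold, so the full $200 applies. total $932 + $200 = $1,132
Difference: |$5,440 − $1,132| = $4,308.

$4,308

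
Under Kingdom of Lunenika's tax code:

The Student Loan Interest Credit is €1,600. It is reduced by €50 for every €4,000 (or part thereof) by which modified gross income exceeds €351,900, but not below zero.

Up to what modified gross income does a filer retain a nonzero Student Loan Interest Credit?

€475,900

After 31 increments the reduction is 31 × €50 = €1,550, leaving €50; one more increment wipes it out. Increment 31 ends at excess 31 × €4,000 = €124,000, so the highest qualifying income is €351,900 + €124,000 = €475,900.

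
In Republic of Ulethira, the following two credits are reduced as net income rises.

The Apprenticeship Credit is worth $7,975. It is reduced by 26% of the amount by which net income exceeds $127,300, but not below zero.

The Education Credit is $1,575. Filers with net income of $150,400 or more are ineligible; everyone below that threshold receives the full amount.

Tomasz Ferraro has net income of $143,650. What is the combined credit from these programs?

$5,299

Apprenticeship Credit: 26% of the $16,350 excess over $127,300 is $4,251; credit = $7,975 − $4,251 = $3,724.
Education Credit: $143,650 is below the $150,400 cutoff, so the full $1,575 applies.
Total: $3,724 + $1,575 = $5,299.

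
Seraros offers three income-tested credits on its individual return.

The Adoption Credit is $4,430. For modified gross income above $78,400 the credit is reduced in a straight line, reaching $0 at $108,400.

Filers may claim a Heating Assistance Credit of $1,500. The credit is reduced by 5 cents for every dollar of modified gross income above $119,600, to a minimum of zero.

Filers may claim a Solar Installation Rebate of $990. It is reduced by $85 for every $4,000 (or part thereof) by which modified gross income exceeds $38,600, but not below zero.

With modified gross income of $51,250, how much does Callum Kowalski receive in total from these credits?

Adoption Credit: $51,250 is at or below the $78,400 threshold, so the full $4,430 applies.
Heating Assistance Credit: $51,250 is at or below the $119,600 threshold, so the full $1,500 applies.
Solar Installation Rebate: income exceeds $38,600 by $12,650, which is 4 full-or-partial $4,000 increments; reduction = 4 × $85 = $340, leaving $650.
Total: $4,430 + $1,500 + $650 = $6,580.

$6,580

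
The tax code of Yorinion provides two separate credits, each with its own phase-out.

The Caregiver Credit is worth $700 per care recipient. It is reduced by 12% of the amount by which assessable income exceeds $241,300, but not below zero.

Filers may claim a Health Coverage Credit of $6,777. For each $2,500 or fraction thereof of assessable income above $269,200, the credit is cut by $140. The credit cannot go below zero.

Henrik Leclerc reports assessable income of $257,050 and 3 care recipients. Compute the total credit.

$6,987

Caregiver Credit: base = 3 × $700 = $2,100. 12% of the $15,750 excess over $241,300 is $1,890; credit = $2,100 − $1,890 = $210.
Health Coverage Credit: $257,050 is at or below the $269,200 threshold, so the full $6,777 applies.
Total: $210 + $6,777 = $6,987.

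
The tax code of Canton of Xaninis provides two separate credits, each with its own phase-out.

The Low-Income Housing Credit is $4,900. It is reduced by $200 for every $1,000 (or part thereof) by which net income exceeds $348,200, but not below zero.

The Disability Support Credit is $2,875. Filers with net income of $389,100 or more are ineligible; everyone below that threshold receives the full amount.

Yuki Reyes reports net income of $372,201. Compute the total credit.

Low-Income Housing Credit: income exceeds $348,200 by $24,001 → 25 increments × $200 = $5,000 ≥ base, so the credit is $0.
Disability Support Credit: $372,201 is below the $389,100 cutoff, so the full $2,875 applies.
Total: $0 + $2,875 = $2,875.

$2,875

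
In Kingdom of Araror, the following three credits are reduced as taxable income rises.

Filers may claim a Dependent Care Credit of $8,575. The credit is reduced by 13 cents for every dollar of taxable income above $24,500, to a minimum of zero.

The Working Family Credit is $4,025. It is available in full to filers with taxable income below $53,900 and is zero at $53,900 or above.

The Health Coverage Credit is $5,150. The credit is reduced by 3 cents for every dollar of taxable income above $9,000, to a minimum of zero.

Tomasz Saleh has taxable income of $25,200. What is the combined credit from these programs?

Dependent Care Credit: 13% of the $700 excess over $24,500 is $91; credit = $8,575 − $91 = $8,484.
Working Family Credit: $25,200 is below the $53,900 cutoff, so the full $4,025 applies.
Health Coverage Credit: 3% of the $16,200 excess over $9,000 is $486; credit = $5,150 − $486 = $4,664.
Total: $8,484 + $4,025 + $4,664 = $17,173.

$17,173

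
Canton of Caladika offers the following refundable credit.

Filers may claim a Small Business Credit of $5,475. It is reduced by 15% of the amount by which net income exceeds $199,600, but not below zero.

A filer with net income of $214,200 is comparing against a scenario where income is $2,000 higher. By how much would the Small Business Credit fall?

$300

At $214,200 — 15% of the $14,600 excess over $199,600 is $2,190; credit = $5,475 − $2,190 = $3,285.
At $216,200 — 15% of the $16,600 excess over $199,600 is $2,490; credit = $5,475 − $2,490 = $2,985.
Lost: $3,285 − $2,985 = $300.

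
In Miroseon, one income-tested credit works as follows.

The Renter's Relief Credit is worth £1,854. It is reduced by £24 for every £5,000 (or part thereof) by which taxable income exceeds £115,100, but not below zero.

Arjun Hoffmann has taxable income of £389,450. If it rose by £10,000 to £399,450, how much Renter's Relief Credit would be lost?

At £389,450 — income exceeds £115,100 by £274,350, which is 55 full-or-partial £5,000 increments; reduction = 55 × £24 = £1,320, leaving £534.
At £399,450 — income exceeds £115,100 by £284,350, which is 57 full-or-partial £5,000 increments; reduction = 57 × £24 = £1,368, leaving £486.
Lost: £534 − £486 = £48.

£48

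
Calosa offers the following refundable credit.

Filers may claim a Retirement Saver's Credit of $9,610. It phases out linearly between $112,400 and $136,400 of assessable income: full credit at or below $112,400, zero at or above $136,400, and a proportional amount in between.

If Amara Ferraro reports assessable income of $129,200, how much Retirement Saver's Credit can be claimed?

$2,883

Retirement Saver's Credit: $129,200 is $16,800 into a $24,000 phase-out range, leaving 7,200/24,000 of the credit: $9,610 × 7,200/24,000 = $2,883.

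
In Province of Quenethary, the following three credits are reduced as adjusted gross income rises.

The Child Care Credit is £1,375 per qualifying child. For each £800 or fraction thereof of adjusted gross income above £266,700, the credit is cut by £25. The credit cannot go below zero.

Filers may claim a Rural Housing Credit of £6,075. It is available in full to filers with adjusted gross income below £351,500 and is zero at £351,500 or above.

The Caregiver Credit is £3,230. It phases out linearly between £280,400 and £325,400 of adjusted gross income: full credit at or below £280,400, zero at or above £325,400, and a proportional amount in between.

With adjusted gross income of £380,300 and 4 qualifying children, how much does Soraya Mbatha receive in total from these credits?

Child Care Credit: base = 4 × £1,375 = £5,500. income exceeds £266,700 by £113,600, which is 142 full-or-partial £800 increments; reduction = 142 × £25 = £3,550, leaving £1,950.
Rural Housing Credit: £380,300 meets or exceeds the £351,500 cutoff, so the credit is £0.
Caregiver Credit: £380,300 is at or above £325,400, so the credit is £0.
Total: £1,950 + £0 + £0 = £1,950.

£1,950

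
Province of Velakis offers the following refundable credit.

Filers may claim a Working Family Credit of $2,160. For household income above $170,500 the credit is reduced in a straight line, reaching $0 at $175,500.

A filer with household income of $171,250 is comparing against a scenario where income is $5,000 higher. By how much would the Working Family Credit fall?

At $171,250 — $171,250 is $750 into a $5,000 phase-out range, leaving 4,250/5,000 of the credit: $2,160 × 4,250/5,000 = $1,836.
At $176,250 — $176,250 is at or above $175,500, so the credit is $0.
Lost: $1,836 − $0 = $1,836.

$1,836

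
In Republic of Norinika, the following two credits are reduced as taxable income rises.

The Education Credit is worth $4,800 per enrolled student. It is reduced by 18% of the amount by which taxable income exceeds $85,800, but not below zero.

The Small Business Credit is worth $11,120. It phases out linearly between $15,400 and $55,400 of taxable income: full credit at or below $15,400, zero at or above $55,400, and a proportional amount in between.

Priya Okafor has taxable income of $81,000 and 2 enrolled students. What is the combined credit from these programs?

$9,600

Education Credit: base = 2 × $4,800 = $9,600. $81,000 is at or below the $85,800 threshold, so the full $9,600 applies.
Small Business Credit: $81,000 is at or above $55,400, so the credit is $0.
Total: $9,600 + $0 = $9,600.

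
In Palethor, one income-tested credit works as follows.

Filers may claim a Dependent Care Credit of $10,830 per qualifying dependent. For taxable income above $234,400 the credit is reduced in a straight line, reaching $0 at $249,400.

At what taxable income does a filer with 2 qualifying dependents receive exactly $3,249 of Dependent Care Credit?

Full credit = 2 × $10,830 = $21,660.
$3,249 is 3,249/21,660 of the full $21,660, so 18,411/21,660 of the $15,000 range has been used: income = $234,400 + $15,000 × 18,411/21,660 = $247,150.

$247,150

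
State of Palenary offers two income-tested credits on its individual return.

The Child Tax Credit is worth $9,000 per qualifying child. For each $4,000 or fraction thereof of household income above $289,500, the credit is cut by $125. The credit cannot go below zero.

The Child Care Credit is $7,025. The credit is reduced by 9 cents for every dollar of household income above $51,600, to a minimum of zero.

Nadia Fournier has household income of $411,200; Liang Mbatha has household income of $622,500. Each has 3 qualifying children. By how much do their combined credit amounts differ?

Nadia ($411,200): Child Tax Credit: base = 3 × $9,000 = $27,000. income exceeds $289,500 by $121,700, which is 31 full-or-partial $4,000 increments; reduction = 31 × $125 = $3,875, leaving $23,125. Child Care Credit: 9% of the $359,600 excess over $51,600 is $32,364 ≥ base, so the credit is $0. total $23,125 + $0 = $23,125
Liang ($622,500): Child Tax Credit: base = 3 × $9,000 = $27,000. income exceeds $289,500 by $333,000, which is 84 full-or-partial $4,000 increments; reduction = 84 × $125 = $10,500, leaving $16,500. Child Care Credit: 9% of the $570,900 excess over $51,600 is $51,381 ≥ base, so the credit is $0. total $16,500 + $0 = $16,500
Difference: |$23,125 − $16,500| = $6,625.

$6,625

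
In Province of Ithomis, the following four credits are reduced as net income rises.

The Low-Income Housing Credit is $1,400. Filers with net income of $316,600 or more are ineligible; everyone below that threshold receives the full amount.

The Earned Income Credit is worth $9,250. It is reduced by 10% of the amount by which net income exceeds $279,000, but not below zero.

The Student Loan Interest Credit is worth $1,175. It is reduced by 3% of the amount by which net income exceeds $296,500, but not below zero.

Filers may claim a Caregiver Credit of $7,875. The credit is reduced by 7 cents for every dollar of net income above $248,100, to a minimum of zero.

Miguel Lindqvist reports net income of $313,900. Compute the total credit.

$11,082

Low-Income Housing Credit: $313,900 is below the $316,600 cutoff, so the full $1,400 applies.
Earned Income Credit: 10% of the $34,900 excess over $279,000 is $3,490; credit = $9,250 − $3,490 = $5,760.
Student Loan Interest Credit: 3% of the $17,400 excess over $296,500 is $522; credit = $1,175 − $522 = $653.
Caregiver Credit: 7% of the $65,800 excess over $248,100 is $4,606; credit = $7,875 − $4,606 = $3,269.
Total: $1,400 + $5,760 + $653 + $3,269 = $11,082.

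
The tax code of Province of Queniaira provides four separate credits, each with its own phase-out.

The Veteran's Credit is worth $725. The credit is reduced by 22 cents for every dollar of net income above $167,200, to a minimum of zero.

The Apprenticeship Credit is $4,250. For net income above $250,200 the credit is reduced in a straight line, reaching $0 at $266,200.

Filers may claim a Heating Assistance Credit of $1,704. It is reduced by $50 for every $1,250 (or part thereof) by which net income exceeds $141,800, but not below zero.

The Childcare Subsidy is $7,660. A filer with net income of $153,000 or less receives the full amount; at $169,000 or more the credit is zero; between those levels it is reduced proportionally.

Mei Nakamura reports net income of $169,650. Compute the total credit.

Veteran's Credit: 22% of the $2,450 excess over $167,200 is $539; credit = $725 − $539 = $186.
Apprenticeship Credit: $169,650 is at or below the $250,200 threshold, so the full $4,250 applies.
Heating Assistance Credit: income exceeds $141,800 by $27,850, which is 23 full-or-partial $1,250 increments; reduction = 23 × $50 = $1,150, leaving $554.
Childcare Subsidy: $169,650 is at or above $169,000, so the credit is $0.
Total: $186 + $4,250 + $554 + $0 = $4,990.

$4,990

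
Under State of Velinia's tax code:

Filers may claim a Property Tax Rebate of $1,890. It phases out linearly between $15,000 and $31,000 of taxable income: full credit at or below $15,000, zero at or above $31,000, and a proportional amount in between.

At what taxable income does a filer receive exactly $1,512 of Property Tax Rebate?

$18,200

$1,512 is 1,512/1,890 of the full $1,890, so 378/1,890 of the $16,000 range has been used: income = $15,000 + $16,000 × 378/1,890 = $18,200.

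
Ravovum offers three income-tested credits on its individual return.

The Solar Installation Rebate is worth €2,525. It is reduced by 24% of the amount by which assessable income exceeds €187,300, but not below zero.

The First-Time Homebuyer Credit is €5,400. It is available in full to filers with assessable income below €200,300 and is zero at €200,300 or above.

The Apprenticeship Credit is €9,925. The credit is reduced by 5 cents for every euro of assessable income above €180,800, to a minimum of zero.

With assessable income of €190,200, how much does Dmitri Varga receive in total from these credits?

Solar Installation Rebate: 24% of the €2,900 excess over €187,300 is €696; credit = €2,525 − €696 = €1,829.
First-Time Homebuyer Credit: €190,200 is below the €200,300 cutoff, so the full €5,400 applies.
Apprenticeship Credit: 5% of the €9,400 excess over €180,800 is €470; credit = €9,925 − €470 = €9,455.
Total: €1,829 + €5,400 + €9,455 = €16,684.

€16,684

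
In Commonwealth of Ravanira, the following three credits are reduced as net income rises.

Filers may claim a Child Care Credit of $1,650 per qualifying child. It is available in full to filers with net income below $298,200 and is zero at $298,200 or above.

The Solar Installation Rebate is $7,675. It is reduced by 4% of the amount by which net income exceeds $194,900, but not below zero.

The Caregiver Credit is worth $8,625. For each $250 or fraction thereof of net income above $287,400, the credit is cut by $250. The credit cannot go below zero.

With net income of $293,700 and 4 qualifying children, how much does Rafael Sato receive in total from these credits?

Child Care Credit: base = 4 × $1,650 = $6,600. $293,700 is below the $298,200 cutoff, so the full $6,600 applies.
Solar Installation Rebate: 4% of the $98,800 excess over $194,900 is $3,952; credit = $7,675 − $3,952 = $3,723.
Caregiver Credit: income exceeds $287,400 by $6,300, which is 26 full-or-partial $250 increments; reduction = 26 × $250 = $6,500, leaving $2,125.
Total: $6,600 + $3,723 + $2,125 = $12,448.

$12,448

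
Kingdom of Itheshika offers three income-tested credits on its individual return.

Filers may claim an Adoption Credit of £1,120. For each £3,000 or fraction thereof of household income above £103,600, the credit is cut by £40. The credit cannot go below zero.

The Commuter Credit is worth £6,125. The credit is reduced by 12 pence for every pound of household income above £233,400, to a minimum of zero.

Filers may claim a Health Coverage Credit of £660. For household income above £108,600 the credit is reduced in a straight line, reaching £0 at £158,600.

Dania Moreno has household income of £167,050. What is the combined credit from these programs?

Adoption Credit: income exceeds £103,600 by £63,450, which is 22 full-or-partial £3,000 increments; reduction = 22 × £40 = £880, leaving £240.
Commuter Credit: £167,050 is at or below the £233,400 threshold, so the full £6,125 applies.
Health Coverage Credit: £167,050 is at or above £158,600, so the credit is £0.
Total: £240 + £6,125 + £0 = £6,365.

£6,365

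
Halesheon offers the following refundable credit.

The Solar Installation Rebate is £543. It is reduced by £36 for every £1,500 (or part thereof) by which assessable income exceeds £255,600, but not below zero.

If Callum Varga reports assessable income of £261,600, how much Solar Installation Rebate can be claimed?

£399

Solar Installation Rebate: income exceeds £255,600 by £6,000, which is 4 full-or-partial £1,500 increments; reduction = 4 × £36 = £144, leaving £399.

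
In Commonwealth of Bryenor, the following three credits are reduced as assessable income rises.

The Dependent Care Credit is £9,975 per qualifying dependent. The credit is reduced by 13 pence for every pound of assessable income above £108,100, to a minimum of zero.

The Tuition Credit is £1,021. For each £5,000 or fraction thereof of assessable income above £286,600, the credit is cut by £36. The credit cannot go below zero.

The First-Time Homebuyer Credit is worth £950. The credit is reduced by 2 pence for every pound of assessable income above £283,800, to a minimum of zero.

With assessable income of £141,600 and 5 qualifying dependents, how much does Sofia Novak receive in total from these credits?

Dependent Care Credit: base = 5 × £9,975 = £49,875. 13% of the £33,500 excess over £108,100 is £4,355; credit = £49,875 − £4,355 = £45,520.
Tuition Credit: £141,600 is at or below the £286,600 threshold, so the full £1,021 applies.
First-Time Homebuyer Credit: £141,600 is at or below the £283,800 threshold, so the full £950 applies.
Total: £45,520 + £1,021 + £950 = £47,491.

£47,491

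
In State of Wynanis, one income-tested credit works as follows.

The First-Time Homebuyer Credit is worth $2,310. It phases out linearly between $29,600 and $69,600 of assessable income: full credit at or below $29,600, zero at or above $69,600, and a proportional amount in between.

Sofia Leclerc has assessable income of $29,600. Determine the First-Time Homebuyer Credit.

First-Time Homebuyer Credit: $29,600 is at or below the $29,600 threshold, so the full $2,310 applies.

$2,310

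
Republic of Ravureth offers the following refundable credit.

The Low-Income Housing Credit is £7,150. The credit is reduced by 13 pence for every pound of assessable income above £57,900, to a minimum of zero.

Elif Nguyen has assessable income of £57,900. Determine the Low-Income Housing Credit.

£7,150

Low-Income Housing Credit: £57,900 is at or below the £57,900 threshold, so the full £7,150 applies.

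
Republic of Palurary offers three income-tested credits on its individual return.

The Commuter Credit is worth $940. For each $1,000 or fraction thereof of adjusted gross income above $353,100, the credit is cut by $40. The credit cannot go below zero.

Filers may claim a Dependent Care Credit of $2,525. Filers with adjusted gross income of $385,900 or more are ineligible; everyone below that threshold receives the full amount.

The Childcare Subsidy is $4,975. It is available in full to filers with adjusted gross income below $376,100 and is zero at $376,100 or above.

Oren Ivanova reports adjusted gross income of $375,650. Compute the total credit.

Commuter Credit: income exceeds $353,100 by $22,550, which is 23 full-or-partial $1,000 increments; reduction = 23 × $40 = $920, leaving $20.
Dependent Care Credit: $375,650 is below the $385,900 cutoff, so the full $2,525 applies.
Childcare Subsidy: $375,650 is below the $376,100 cutoff, so the full $4,975 applies.
Total: $20 + $2,525 + $4,975 = $7,520.

$7,520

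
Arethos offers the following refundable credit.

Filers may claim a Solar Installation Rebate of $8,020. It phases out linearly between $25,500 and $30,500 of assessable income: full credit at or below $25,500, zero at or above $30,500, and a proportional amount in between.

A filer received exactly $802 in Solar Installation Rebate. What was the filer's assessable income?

$30,000

$802 is 802/8,020 of the full $8,020, so 7,218/8,020 of the $5,000 range has been used: income = $25,500 + $5,000 × 7,218/8,020 = $30,000.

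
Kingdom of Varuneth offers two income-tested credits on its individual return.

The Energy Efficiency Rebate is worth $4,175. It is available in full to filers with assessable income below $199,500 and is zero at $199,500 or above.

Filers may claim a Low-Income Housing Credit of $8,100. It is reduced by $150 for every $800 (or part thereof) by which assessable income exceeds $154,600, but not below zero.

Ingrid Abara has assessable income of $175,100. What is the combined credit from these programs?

Energy Efficiency Rebate: $175,100 is below the $199,500 cutoff, so the full $4,175 applies.
Low-Income Housing Credit: income exceeds $154,600 by $20,500, which is 26 full-or-partial $800 increments; reduction = 26 × $150 = $3,900, leaving $4,200.
Total: $4,175 + $4,200 = $8,375.

$8,375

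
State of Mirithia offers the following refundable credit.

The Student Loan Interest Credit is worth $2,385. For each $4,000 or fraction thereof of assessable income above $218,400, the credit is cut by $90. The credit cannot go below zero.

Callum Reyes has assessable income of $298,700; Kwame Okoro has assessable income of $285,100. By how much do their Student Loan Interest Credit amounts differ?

Callum ($298,700): Student Loan Interest Credit: income exceeds $218,400 by $80,300, which is 21 full-or-partial $4,000 increments; reduction = 21 × $90 = $1,890, leaving $495.
Kwame ($285,100): Student Loan Interest Credit: income exceeds $218,400 by $66,700, which is 17 full-or-partial $4,000 increments; reduction = 17 × $90 = $1,530, leaving $855.
Difference: |$495 − $855| = $360.

$360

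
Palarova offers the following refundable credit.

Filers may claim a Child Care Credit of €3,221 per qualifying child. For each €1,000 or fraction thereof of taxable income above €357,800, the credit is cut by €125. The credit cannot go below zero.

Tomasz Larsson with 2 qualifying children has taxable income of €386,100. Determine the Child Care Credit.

€2,817

Child Care Credit: base = 2 × €3,221 = €6,442. income exceeds €357,800 by €28,300, which is 29 full-or-partial €1,000 increments; reduction = 29 × €125 = €3,625, leaving €2,817.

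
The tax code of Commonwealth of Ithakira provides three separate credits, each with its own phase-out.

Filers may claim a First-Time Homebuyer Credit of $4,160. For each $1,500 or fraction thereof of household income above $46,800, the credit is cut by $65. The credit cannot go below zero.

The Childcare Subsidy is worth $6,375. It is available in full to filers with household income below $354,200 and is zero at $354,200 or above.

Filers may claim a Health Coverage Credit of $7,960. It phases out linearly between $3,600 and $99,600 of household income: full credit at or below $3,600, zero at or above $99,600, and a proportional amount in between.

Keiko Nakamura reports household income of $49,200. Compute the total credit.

$14,584

First-Time Homebuyer Credit: income exceeds $46,800 by $2,400, which is 2 full-or-partial $1,500 increments; reduction = 2 × $65 = $130, leaving $4,030.
Childcare Subsidy: $49,200 is below the $354,200 cutoff, so the full $6,375 applies.
Health Coverage Credit: $49,200 is $45,600 into a $96,000 phase-out range, leaving 50,400/96,000 of the credit: $7,960 × 50,400/96,000 = $4,179.
Total: $4,030 + $6,375 + $4,179 = $14,584.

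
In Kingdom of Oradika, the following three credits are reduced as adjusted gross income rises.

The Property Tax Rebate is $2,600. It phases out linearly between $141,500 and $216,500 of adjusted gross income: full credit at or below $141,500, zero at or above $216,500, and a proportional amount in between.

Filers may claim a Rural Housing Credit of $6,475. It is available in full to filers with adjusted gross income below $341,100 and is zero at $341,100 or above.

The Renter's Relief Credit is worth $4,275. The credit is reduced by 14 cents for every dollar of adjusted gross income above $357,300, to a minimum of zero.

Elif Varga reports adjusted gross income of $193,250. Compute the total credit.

Property Tax Rebate: $193,250 is $51,750 into a $75,000 phase-out range, leaving 23,250/75,000 of the credit: $2,600 × 23,250/75,000 = $806.
Rural Housing Credit: $193,250 is below the $341,100 cutoff, so the full $6,475 applies.
Renter's Relief Credit: $193,250 is at or below the $357,300 threshold, so the full $4,275 applies.
Total: $806 + $6,475 + $4,275 = $11,556.

$11,556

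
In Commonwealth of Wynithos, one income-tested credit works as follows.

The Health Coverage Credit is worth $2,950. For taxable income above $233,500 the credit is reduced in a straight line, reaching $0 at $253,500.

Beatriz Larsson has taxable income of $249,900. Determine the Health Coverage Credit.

$531

Health Coverage Credit: $249,900 is $16,400 into a $20,000 phase-out range, leaving 3,600/20,000 of the credit: $2,950 × 3,600/20,000 = $531.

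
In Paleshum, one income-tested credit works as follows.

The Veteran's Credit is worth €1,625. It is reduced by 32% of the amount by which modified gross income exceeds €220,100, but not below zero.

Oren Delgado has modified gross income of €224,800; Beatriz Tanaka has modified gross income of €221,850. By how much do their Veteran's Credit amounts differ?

Oren (€224,800): Veteran's Credit: 32% of the €4,700 excess over €220,100 is €1,504; credit = €1,625 − €1,504 = €121.
Beatriz (€221,850): Veteran's Credit: 32% of the €1,750 excess over €220,100 is €560; credit = €1,625 − €560 = €1,065.
Difference: |€121 − €1,065| = €944.

€944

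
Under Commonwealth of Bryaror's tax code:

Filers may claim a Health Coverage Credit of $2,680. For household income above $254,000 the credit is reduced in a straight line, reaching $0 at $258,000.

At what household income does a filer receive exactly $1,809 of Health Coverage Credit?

$1,809 is 1,809/2,680 of the full $2,680, so 871/2,680 of the $4,000 range has been used: income = $254,000 + $4,000 × 871/2,680 = $255,300.

$255,300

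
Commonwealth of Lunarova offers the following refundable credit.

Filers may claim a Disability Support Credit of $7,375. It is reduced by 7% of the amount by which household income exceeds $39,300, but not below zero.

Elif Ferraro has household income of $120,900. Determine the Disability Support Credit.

$1,663

Disability Support Credit: 7% of the $81,600 excess over $39,300 is $5,712; credit = $7,375 − $5,712 = $1,663.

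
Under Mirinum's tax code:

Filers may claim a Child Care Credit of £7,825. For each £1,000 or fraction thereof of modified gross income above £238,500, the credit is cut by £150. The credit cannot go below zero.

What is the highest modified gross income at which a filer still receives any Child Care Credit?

£290,500

After 52 increments the reduction is 52 × £150 = £7,800, leaving £25; one more increment wipes it out. Increment 52 ends at excess 52 × £1,000 = £52,000, so the highest qualifying income is £238,500 + £52,000 = £290,500.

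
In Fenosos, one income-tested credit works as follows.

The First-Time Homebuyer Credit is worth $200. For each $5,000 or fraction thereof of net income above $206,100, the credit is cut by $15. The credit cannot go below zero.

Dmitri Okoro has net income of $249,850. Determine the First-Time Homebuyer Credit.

First-Time Homebuyer Credit: income exceeds $206,100 by $43,750, which is 9 full-or-partial $5,000 increments; reduction = 9 × $15 = $135, leaving $65.

$65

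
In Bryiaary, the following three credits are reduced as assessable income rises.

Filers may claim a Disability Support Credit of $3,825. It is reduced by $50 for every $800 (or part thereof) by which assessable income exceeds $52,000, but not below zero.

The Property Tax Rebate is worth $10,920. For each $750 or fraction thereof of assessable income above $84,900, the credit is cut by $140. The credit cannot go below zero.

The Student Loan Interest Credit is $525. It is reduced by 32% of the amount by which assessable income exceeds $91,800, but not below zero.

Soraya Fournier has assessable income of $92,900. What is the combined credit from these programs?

Disability Support Credit: income exceeds $52,000 by $40,900, which is 52 full-or-partial $800 increments; reduction = 52 × $50 = $2,600, leaving $1,225.
Property Tax Rebate: income exceeds $84,900 by $8,000, which is 11 full-or-partial $750 increments; reduction = 11 × $140 = $1,540, leaving $9,380.
Student Loan Interest Credit: 32% of the $1,100 excess over $91,800 is $352; credit = $525 − $352 = $173.
Total: $1,225 + $9,380 + $173 = $10,778.

$10,778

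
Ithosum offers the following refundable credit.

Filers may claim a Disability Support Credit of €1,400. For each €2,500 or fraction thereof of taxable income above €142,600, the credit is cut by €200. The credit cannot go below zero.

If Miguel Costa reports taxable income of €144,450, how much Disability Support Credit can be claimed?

Disability Support Credit: income exceeds €142,600 by €1,850, which is 1 full-or-partial €2,500 increment; reduction = 1 × €200 = €200, leaving €1,200.

€1,200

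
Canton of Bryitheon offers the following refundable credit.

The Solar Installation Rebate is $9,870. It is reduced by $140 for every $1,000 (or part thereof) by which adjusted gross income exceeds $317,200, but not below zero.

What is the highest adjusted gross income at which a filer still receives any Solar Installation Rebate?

After 70 increments the reduction is 70 × $140 = $9,800, leaving $70; one more increment wipes it out. Increment 70 ends at excess 70 × $1,000 = $70,000, so the highest qualifying income is $317,200 + $70,000 = $387,200.

$387,200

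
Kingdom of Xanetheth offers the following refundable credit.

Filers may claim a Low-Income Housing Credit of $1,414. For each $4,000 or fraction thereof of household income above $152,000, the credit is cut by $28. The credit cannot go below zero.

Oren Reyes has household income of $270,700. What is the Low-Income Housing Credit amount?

$574

Low-Income Housing Credit: income exceeds $152,000 by $118,700, which is 30 full-or-partial $4,000 increments; reduction = 30 × $28 = $840, leaving $574.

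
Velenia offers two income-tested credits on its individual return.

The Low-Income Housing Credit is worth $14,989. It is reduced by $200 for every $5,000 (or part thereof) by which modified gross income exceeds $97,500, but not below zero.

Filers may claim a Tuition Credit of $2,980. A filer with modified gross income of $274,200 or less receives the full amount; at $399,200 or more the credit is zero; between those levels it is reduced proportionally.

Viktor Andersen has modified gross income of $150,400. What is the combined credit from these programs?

$15,769

Low-Income Housing Credit: income exceeds $97,500 by $52,900, which is 11 full-or-partial $5,000 increments; reduction = 11 × $200 = $2,200, leaving $12,789.
Tuition Credit: $150,400 is at or below the $274,200 threshold, so the full $2,980 applies.
Total: $12,789 + $2,980 = $15,769.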